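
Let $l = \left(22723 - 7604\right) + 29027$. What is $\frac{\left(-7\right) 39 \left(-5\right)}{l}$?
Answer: $\frac{1365}{44146} \approx 0.03092$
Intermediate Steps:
$l = 44146$ ($l = 15119 + 29027 = 44146$)
$\frac{\left(-7\right) 39 \left(-5\right)}{l} = \frac{\left(-7\right) 39 \left(-5\right)}{44146} = \left(-273\right) \left(-5\right) \frac{1}{44146} = 1365 \cdot \frac{1}{44146} = \frac{1365}{44146}$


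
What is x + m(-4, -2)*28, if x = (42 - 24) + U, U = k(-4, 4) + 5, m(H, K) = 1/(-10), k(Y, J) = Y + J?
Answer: 101/5 ≈ 20.200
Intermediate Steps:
k(Y, J) = J + Y
m(H, K) = -⅒
U = 5 (U = (4 - 4) + 5 = 0 + 5 = 5)
x = 23 (x = (42 - 24) + 5 = 18 + 5 = 23)
x + m(-4, -2)*28 = 23 - ⅒*28 = 23 - 14/5 = 101/5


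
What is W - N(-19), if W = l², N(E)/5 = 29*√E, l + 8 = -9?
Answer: 289 - 145*I*√19 ≈ 289.0 - 632.04*I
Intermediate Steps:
l = -17 (l = -8 - 9 = -17)
N(E) = 145*√E (N(E) = 5*(29*√E) = 145*√E)
W = 289 (W = (-17)² = 289)
W - N(-19) = 289 - 145*√(-19) = 289 - 145*I*√19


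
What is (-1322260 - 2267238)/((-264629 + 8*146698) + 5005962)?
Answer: -3589498/5914917 ≈ -0.60686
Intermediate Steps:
(-1322260 - 2267238)/((-264629 + 8*146698) + 5005962) = -3589498/((-264629 + 1173584) + 5005962) = -3589498/(908955 + 5005962) = -3589498/5914917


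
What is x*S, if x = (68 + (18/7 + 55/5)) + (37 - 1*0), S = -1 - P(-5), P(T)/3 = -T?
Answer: -13280/7 ≈ -1897.1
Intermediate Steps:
P(T) = -3*T (P(T) = 3*(-T) = -3*T)
S = -16 (S = -1 - (-3)*(-5) = -1 - 1*15 = -1 - 15 = -16)
x = 830/7 (x = (68 + (18*(⅐) + 55*(⅕))) + (37 + 0) = (68 + (18/7 + 11)) + 37 = (68 + 95/7) + 37 = 571/7 + 37 = 830/7 ≈ 118.57)
x*S = (830/7)*(-16) = -13280/7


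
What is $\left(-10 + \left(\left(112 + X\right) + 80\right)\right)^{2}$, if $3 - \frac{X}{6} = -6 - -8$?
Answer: $35344$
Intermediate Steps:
$X = 6$ ($X = 18 - 6 \left(-6 - -8\right) = 18 - 6 \left(-6 + 8\right) = 18 - 12 = 6$)
$\left(-10 + \left(\left(112 + X\right) + 80\right)\right)^{2} = \left(-10 + \left(\left(112 + 6\right) + 80\right)\right)^{2} = \left(-10 + \left(118 + 80\right)\right)^{2} = \left(-10 + 198\right)^{2} = 188^{2} = 35344$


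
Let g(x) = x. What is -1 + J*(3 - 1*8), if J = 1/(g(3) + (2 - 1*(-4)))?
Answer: -14/9 ≈ -1.5556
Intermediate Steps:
J = ⅑ (J = 1/(3 + (2 - 1*(-4))) = 1/(3 + (2 + 4)) = 1/(3 + 6) = 1/9 = ⅑ ≈ 0.11111)
-1 + J*(3 - 1*8) = -1 + (3 - 1*8)/9 = -1 + (3 - 8)/9 = -1 + (⅑)*(-5) = -1 - 5/9 = -14/9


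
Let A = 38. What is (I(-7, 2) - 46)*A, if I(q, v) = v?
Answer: -1672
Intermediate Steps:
(I(-7, 2) - 46)*A = (2 - 46)*38 = -44*38 = -1672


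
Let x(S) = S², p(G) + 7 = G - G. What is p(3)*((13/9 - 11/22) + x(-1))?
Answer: -245/18 ≈ -13.611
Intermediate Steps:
p(G) = -7 (p(G) = -7 + (G - G) = -7 + 0 = -7)
p(3)*((13/9 - 11/22) + x(-1)) = -7*((13/9 - 11/22) + (-1)²) = -7*((13*(⅑) - 11*1/22) + 1) = -7*((13/9 - ½) + 1) = -7*(17/18 + 1) = -7*35/18 = -245/18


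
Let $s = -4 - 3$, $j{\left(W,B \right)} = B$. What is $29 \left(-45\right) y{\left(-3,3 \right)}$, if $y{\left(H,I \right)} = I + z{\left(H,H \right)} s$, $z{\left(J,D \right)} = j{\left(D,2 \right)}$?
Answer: $14355$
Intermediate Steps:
$z{\left(J,D \right)} = 2$
$s = -7$
$y{\left(H,I \right)} = -14 + I$ ($y{\left(H,I \right)} = I + 2 \left(-7\right) = I - 14 = -14 + I$)
$29 \left(-45\right) y{\left(-3,3 \right)} = 29 \left(-45\right) \left(-14 + 3\right) = \left(-1305\right) \left(-11\right) = 14355$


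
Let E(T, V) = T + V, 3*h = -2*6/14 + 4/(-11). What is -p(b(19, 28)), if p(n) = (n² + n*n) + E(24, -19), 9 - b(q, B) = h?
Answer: -9710663/53361 ≈ -181.98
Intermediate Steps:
h = -94/231 (h = (-2*6/14 + 4/(-11))/3 = (-12*1/14 + 4*(-1/11))/3 = (-6/7 - 4/11)/3 = (⅓)*(-94/77) = -94/231 ≈ -0.40693)
b(q, B) = 2173/231 (b(q, B) = 9 - 1*(-94/231) = 9 + 94/231 = 2173/231)
p(n) = 5 + 2*n² (p(n) = (n² + n*n) + (24 - 19) = (n² + n²) + 5 = 2*n² + 5 = 5 + 2*n²)
-p(b(19, 28)) = -(5 + 2*(2173/231)²) = -(5 + 2*(4721929/53361)) = -(5 + 9443858/53361) = -1*9710663/53361 = -9710663/53361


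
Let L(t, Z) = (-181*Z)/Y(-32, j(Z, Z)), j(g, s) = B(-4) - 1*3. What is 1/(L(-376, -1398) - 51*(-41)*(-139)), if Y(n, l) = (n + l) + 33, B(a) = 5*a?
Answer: -11/3323658 ≈ -3.3096e-6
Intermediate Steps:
j(g, s) = -23 (j(g, s) = 5*(-4) - 1*3 = -20 - 3 = -23)
Y(n, l) = 33 + l + n (Y(n, l) = (l + n) + 33 = 33 + l + n)
L(t, Z) = 181*Z/22 (L(t, Z) = (-181*Z)/(33 - 23 - 32) = -181*Z/(-22) = -181*Z*(-1/22) = 181*Z/22)
1/(L(-376, -1398) - 51*(-41)*(-139)) = 1/((181/22)*(-1398) - 51*(-41)*(-139)) = 1/(-126519/11 + 2091*(-139)) = 1/(-126519/11 - 290649) = 1/(-3323658/11) = -11/3323658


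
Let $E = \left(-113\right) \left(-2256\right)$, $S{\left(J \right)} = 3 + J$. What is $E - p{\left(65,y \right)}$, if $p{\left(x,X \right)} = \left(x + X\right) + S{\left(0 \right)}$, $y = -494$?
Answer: $255354$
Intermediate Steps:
$E = 254928$
$p{\left(x,X \right)} = 3 + X + x$ ($p{\left(x,X \right)} = \left(x + X\right) + \left(3 + 0\right) = \left(X + x\right) + 3 = 3 + X + x$)
$E - p{\left(65,y \right)} = 254928 - \left(3 - 494 + 65\right) = 254928 - -426 = 254928 + 426 = 255354$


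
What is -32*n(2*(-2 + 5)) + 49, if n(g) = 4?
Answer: -79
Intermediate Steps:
-32*n(2*(-2 + 5)) + 49 = -32*4 + 49 = -128 + 49 = -79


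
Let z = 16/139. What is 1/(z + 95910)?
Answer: 139/13331506 ≈ 1.0426e-5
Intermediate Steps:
z = 16/139 (z = 16*(1/139) = 16/139 ≈ 0.11511)
1/(z + 95910) = 1/(16/139 + 95910) = 1/(13331506/139) = 139/13331506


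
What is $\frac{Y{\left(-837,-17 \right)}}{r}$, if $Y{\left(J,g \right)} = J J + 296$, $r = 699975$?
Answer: $\frac{140173}{139995} \approx 1.0013$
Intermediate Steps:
$Y{\left(J,g \right)} = 296 + J^{2}$ ($Y{\left(J,g \right)} = J^{2} + 296 = 296 + J^{2}$)
$\frac{Y{\left(-837,-17 \right)}}{r} = \frac{296 + \left(-837\right)^{2}}{699975} = \left(296 + 700569\right) \frac{1}{699975} = 700865 \cdot \frac{1}{699975} = \frac{140173}{139995}$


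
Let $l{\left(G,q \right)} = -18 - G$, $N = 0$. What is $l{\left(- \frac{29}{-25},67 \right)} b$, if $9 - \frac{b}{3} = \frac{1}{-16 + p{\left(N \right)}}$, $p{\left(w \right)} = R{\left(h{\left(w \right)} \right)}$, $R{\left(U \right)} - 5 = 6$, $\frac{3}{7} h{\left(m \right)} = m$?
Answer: $- \frac{66102}{125} \approx -528.82$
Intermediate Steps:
$h{\left(m \right)} = \frac{7 m}{3}$
$R{\left(U \right)} = 11$ ($R{\left(U \right)} = 5 + 6 = 11$)
$p{\left(w \right)} = 11$
$b = \frac{138}{5}$ ($b = 27 - \frac{3}{-16 + 11} = 27 - \frac{3}{-5} = 27 - - \frac{3}{5} = 27 + \frac{3}{5} = \frac{138}{5} \approx 27.6$)
$l{\left(- \frac{29}{-25},67 \right)} b = \left(-18 - - \frac{29}{-25}\right) \frac{138}{5} = \left(-18 - \left(-29\right) \left(- \frac{1}{25}\right)\right) \frac{138}{5} = \left(-18 - \frac{29}{25}\right) \frac{138}{5} = \left(- \frac{479}{25}\right) \frac{138}{5} = - \frac{66102}{125}$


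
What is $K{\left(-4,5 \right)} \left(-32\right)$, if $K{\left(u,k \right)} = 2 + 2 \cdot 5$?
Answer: $-384$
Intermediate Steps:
$K{\left(u,k \right)} = 12$ ($K{\left(u,k \right)} = 2 + 10 = 12$)
$K{\left(-4,5 \right)} \left(-32\right) = 12 \left(-32\right) = -384$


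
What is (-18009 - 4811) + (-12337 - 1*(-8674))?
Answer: -26483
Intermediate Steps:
(-18009 - 4811) + (-12337 - 1*(-8674)) = -22820 + (-12337 + 8674) = -22820 - 3663 = -26483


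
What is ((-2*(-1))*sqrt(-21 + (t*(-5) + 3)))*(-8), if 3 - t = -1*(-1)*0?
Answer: -16*I*sqrt(33) ≈ -91.913*I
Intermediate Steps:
t = 3 (t = 3 - (-1*(-1))*0 = 3 - 0 = 3 - 1*0 = 3 + 0 = 3)
((-2*(-1))*sqrt(-21 + (t*(-5) + 3)))*(-8) = ((-2*(-1))*sqrt(-21 + (3*(-5) + 3)))*(-8) = (2*sqrt(-21 + (-15 + 3)))*(-8) = (2*sqrt(-21 - 12))*(-8) = (2*sqrt(-33))*(-8) = (2*(I*sqrt(33)))*(-8) = (2*I*sqrt(33))*(-8) = -16*I*sqrt(33)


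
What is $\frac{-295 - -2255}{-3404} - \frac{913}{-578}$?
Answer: $\frac{493743}{491878} \approx 1.0038$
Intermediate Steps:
$\frac{-295 - -2255}{-3404} - \frac{913}{-578} = \left(-295 + 2255\right) \left(- \frac{1}{3404}\right) - - \frac{913}{578} = 1960 \left(- \frac{1}{3404}\right) + \frac{913}{578} = - \frac{490}{851} + \frac{913}{578} = \frac{493743}{491878}$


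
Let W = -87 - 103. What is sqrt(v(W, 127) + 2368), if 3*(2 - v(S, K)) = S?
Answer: 10*sqrt(219)/3 ≈ 49.329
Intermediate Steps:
W = -190
v(S, K) = 2 - S/3
sqrt(v(W, 127) + 2368) = sqrt((2 - 1/3*(-190)) + 2368) = sqrt((2 + 190/3) + 2368) = sqrt(196/3 + 2368) = sqrt(7300/3) = 10*sqrt(219)/3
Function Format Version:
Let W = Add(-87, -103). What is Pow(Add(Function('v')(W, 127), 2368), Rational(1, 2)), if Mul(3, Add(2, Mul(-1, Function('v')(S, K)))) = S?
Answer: Mul(Rational(10, 3), Pow(219, Rational(1, 2))) ≈ 49.329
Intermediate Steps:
W = -190
Function('v')(S, K) = Add(2, Mul(Rational(-1, 3), S))
Pow(Add(Function('v')(W, 127), 2368), Rational(1, 2)) = Pow(Add(Add(2, Mul(Rational(-1, 3), -190)), 2368), Rational(1, 2)) = Pow(Add(Add(2, Rational(190, 3)), 2368), Rational(1, 2)) = Pow(Add(Rational(196, 3), 2368), Rational(1, 2)) = Pow(Rational(7300, 3), Rational(1, 2)) = Mul(Rational(10, 3), Pow(219, Rational(1, 2)))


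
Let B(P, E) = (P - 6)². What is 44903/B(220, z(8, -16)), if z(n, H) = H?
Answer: 44903/45796 ≈ 0.98050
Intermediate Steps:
B(P, E) = (-6 + P)²
44903/B(220, z(8, -16)) = 44903/((-6 + 220)²) = 44903/(214²) = 44903/45796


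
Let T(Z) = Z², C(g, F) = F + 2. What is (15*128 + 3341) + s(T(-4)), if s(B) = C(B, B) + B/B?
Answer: 5280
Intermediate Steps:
C(g, F) = 2 + F
s(B) = 3 + B (s(B) = (2 + B) + B/B = (2 + B) + 1 = 3 + B)
(15*128 + 3341) + s(T(-4)) = (15*128 + 3341) + (3 + (-4)²) = (1920 + 3341) + (3 + 16) = 5261 + 19 = 5280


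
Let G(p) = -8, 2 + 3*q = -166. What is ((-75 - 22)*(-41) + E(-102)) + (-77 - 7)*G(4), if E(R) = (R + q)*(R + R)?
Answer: 36881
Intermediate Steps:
q = -56 (q = -⅔ + (⅓)*(-166) = -⅔ - 166/3 = -56)
E(R) = 2*R*(-56 + R) (E(R) = (R - 56)*(R + R) = (-56 + R)*(2*R) = 2*R*(-56 + R))
((-75 - 22)*(-41) + E(-102)) + (-77 - 7)*G(4) = ((-75 - 22)*(-41) + 2*(-102)*(-56 - 102)) + (-77 - 7)*(-8) = (-97*(-41) + 2*(-102)*(-158)) - 84*(-8) = (3977 + 32232) + 672 = 36209 + 672 = 36881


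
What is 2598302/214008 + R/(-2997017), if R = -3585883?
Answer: 4277281457099/320692807068 ≈ 13.338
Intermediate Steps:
2598302/214008 + R/(-2997017) = 2598302/214008 - 3585883/(-2997017) = 2598302*(1/214008) - 3585883*(-1/2997017) = 1299151/107004 + 3585883/2997017 = 4277281457099/320692807068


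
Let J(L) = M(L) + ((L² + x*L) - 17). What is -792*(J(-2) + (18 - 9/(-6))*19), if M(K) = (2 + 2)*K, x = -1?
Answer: -278388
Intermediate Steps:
M(K) = 4*K
J(L) = -17 + L² + 3*L (J(L) = 4*L + ((L² - L) - 17) = 4*L + (-17 + L² - L) = -17 + L² + 3*L)
-792*(J(-2) + (18 - 9/(-6))*19) = -792*((-17 + (-2)² + 3*(-2)) + (18 - 9/(-6))*19) = -792*((-17 + 4 - 6) + (18 - 9*(-⅙))*19) = -792*(-19 + (18 + 3/2)*19) = -792*(-19 + (39/2)*19) = -792*(-19 + 741/2) = -792*703/2 = -278388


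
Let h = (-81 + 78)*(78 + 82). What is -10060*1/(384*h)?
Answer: 503/9216 ≈ 0.054579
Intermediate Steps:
h = -480 (h = -3*160 = -480)
-10060*1/(384*h) = -10060/((-480*384)) = -10060/(-184320) = -10060*(-1/184320) = 503/9216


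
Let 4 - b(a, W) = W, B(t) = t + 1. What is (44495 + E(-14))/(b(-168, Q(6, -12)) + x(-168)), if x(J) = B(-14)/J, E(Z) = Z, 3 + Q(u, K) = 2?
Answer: 7472808/853 ≈ 8760.6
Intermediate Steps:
Q(u, K) = -1 (Q(u, K) = -3 + 2 = -1)
B(t) = 1 + t
b(a, W) = 4 - W
x(J) = -13/J (x(J) = (1 - 14)/J = -13/J)
(44495 + E(-14))/(b(-168, Q(6, -12)) + x(-168)) = (44495 - 14)/((4 - 1*(-1)) - 13/(-168)) = 44481/((4 + 1) - 13*(-1/168)) = 44481/(5 + 13/168) = 44481/(853/168) = 44481*(168/853) = 7472808/853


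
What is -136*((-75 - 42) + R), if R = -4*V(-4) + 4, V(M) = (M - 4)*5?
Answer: -6392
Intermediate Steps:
V(M) = -20 + 5*M (V(M) = (-4 + M)*5 = -20 + 5*M)
R = 164 (R = -4*(-20 + 5*(-4)) + 4 = -4*(-20 - 20) + 4 = -4*(-40) + 4 = 160 + 4 = 164)
-136*((-75 - 42) + R) = -136*((-75 - 42) + 164) = -136*(-117 + 164) = -136*47 = -6392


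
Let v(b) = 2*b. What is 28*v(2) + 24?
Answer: 136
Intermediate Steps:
28*v(2) + 24 = 28*(2*2) + 24 = 28*4 + 24 = 112 + 24 = 136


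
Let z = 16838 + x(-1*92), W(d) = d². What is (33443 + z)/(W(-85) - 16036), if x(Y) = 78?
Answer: -50359/8811 ≈ -5.7155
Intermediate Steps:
z = 16916 (z = 16838 + 78 = 16916)
(33443 + z)/(W(-85) - 16036) = (33443 + 16916)/((-85)² - 16036) = 50359/(7225 - 16036) = 50359/(-8811) = 50359*(-1/8811) = -50359/8811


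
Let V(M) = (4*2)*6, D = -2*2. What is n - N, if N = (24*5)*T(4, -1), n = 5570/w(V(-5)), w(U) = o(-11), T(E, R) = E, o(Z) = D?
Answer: -3745/2 ≈ -1872.5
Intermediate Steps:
D = -4
o(Z) = -4
V(M) = 48 (V(M) = 8*6 = 48)
w(U) = -4
n = -2785/2 (n = 5570/(-4) = 5570*(-1/4) = -2785/2 ≈ -1392.5)
N = 480 (N = (24*5)*4 = 120*4 = 480)
n - N = -2785/2 - 1*480 = -2785/2 - 480 = -3745/2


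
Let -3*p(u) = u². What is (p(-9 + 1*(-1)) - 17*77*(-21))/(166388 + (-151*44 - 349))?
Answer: 82367/478185 ≈ 0.17225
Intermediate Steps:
p(u) = -u²/3
(p(-9 + 1*(-1)) - 17*77*(-21))/(166388 + (-151*44 - 349)) = (-(-9 + 1*(-1))²/3 - 17*77*(-21))/(166388 + (-151*44 - 349)) = (-(-9 - 1)²/3 - 1309*(-21))/(166388 + (-6644 - 349)) = (-⅓*(-10)² + 27489)/(166388 - 6993) = (-⅓*100 + 27489)/159395 = (-100/3 + 27489)*(1/159395) = (82367/3)*(1/159395) = 82367/478185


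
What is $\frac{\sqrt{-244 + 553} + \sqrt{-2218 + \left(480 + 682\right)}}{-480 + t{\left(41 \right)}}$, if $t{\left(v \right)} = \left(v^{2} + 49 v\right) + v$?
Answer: $\frac{\sqrt{309}}{3251} + \frac{4 i \sqrt{66}}{3251} \approx 0.0054071 + 0.0099957 i$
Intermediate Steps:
$t{\left(v \right)} = v^{2} + 50 v$
$\frac{\sqrt{-244 + 553} + \sqrt{-2218 + \left(480 + 682\right)}}{-480 + t{\left(41 \right)}} = \frac{\sqrt{-244 + 553} + \sqrt{-2218 + \left(480 + 682\right)}}{-480 + 41 \left(50 + 41\right)} = \frac{\sqrt{309} + \sqrt{-2218 + 1162}}{-480 + 41 \cdot 91} = \frac{\sqrt{309} + \sqrt{-1056}}{-480 + 3731} = \frac{\sqrt{309} + 4 i \sqrt{66}}{3251} = \left(\sqrt{309} + 4 i \sqrt{66}\right) \frac{1}{3251} = \frac{\sqrt{309}}{3251} + \frac{4 i \sqrt{66}}{3251}$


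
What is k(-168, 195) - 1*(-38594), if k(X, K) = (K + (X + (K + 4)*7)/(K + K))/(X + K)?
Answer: 81294419/2106 ≈ 38601.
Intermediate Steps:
k(X, K) = (K + (28 + X + 7*K)/(2*K))/(K + X) (k(X, K) = (K + (X + (4 + K)*7)/((2*K)))/(K + X) = (K + (X + (28 + 7*K))*(1/(2*K)))/(K + X) = (K + (28 + X + 7*K)*(1/(2*K)))/(K + X) = (K + (28 + X + 7*K)/(2*K))/(K + X))
k(-168, 195) - 1*(-38594) = (1/2)*(28 - 168 + 2*195**2 + 7*195)/(195*(195 - 168)) - 1*(-38594) = (1/2)*(1/195)*(28 - 168 + 2*38025 + 1365)/27 + 38594 = (1/2)*(1/195)*(1/27)*(28 - 168 + 76050 + 1365) + 38594 = (1/2)*(1/195)*(1/27)*77275 + 38594 = 15455/2106 + 38594 = 81294419/2106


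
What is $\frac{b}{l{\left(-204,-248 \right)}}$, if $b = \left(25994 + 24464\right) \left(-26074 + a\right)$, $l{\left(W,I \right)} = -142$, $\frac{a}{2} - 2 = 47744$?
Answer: $- \frac{1751346722}{71} \approx -2.4667 \cdot 10^{7}$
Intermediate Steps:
$a = 95492$ ($a = 4 + 2 \cdot 47744 = 4 + 95488 = 95492$)
$b = 3502693444$ ($b = \left(25994 + 24464\right) \left(-26074 + 95492\right) = 50458 \cdot 69418 = 3502693444$)
$\frac{b}{l{\left(-204,-248 \right)}} = \frac{3502693444}{-142} = 3502693444 \left(- \frac{1}{142}\right) = - \frac{1751346722}{71}$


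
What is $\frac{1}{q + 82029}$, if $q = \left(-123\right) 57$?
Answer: $\frac{1}{75018} \approx 1.333 \cdot 10^{-5}$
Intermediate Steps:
$q = -7011$
$\frac{1}{q + 82029} = \frac{1}{-7011 + 82029} = \frac{1}{75018}$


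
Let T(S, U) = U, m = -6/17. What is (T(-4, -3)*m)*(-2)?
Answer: -36/17 ≈ -2.1176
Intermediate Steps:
m = -6/17 (m = -6*1/17 = -6/17 ≈ -0.35294)
(T(-4, -3)*m)*(-2) = -3*(-6/17)*(-2) = (18/17)*(-2) = -36/17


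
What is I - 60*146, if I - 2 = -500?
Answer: -9258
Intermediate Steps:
I = -498 (I = 2 - 500 = -498)
I - 60*146 = -498 - 60*146 = -498 - 8760 = -9258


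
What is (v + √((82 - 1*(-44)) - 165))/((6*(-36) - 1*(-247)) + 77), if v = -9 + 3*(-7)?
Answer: -5/18 + I*√39/108 ≈ -0.27778 + 0.057824*I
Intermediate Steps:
v = -30 (v = -9 - 21 = -30)
(v + √((82 - 1*(-44)) - 165))/((6*(-36) - 1*(-247)) + 77) = (-30 + √((82 - 1*(-44)) - 165))/((6*(-36) - 1*(-247)) + 77) = (-30 + √((82 + 44) - 165))/((-216 + 247) + 77) = (-30 + √(126 - 165))/(31 + 77) = (-30 + √(-39))/108 = (-30 + I*√39)*(1/108) = -5/18 + I*√39/108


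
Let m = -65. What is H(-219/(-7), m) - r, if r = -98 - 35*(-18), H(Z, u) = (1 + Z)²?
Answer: 25008/49 ≈ 510.37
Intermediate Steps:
r = 532 (r = -98 + 630 = 532)
H(-219/(-7), m) - r = (1 - 219/(-7))² - 1*532 = (1 - 219*(-⅐))² - 532 = (1 + 219/7)² - 532 = (226/7)² - 532 = 51076/49 - 532 = 25008/49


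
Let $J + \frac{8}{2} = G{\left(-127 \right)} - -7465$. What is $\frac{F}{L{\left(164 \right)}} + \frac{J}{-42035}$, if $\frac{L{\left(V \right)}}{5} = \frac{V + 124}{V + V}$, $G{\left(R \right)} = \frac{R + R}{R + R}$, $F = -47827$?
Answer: $- \frac{2355087683}{216180} \approx -10894.0$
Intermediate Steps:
$G{\left(R \right)} = 1$ ($G{\left(R \right)} = \frac{2 R}{2 R} = 2 R \frac{1}{2 R} = 1$)
$J = 7462$ ($J = -4 + \left(1 - -7465\right) = -4 + \left(1 + 7465\right) = -4 + 7466 = 7462$)
$L{\left(V \right)} = \frac{5 \left(124 + V\right)}{2 V}$ ($L{\left(V \right)} = 5 \frac{V + 124}{V + V} = 5 \frac{124 + V}{2 V} = \frac{5 \left(124 + V\right)}{2 V}$)
$\frac{F}{L{\left(164 \right)}} + \frac{J}{-42035} = - \frac{47827}{\frac{5}{2} + \frac{310}{164}} + \frac{7462}{-42035} = - \frac{47827}{\frac{5}{2} + 310 \cdot \frac{1}{164}} + 7462 \left(- \frac{1}{42035}\right) = - \frac{47827}{\frac{5}{2} + \frac{155}{82}} - \frac{1066}{6005} = - \frac{47827}{\frac{180}{41}} - \frac{1066}{6005} = \left(-47827\right) \frac{41}{180} - \frac{1066}{6005} = - \frac{1960907}{180} - \frac{1066}{6005} = - \frac{2355087683}{216180}$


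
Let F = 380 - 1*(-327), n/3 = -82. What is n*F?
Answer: -173922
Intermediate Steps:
n = -246 (n = 3*(-82) = -246)
F = 707 (F = 380 + 327 = 707)
n*F = -246*707 = -173922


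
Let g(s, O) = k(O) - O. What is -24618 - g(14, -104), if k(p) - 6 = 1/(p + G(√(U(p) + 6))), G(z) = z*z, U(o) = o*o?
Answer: -265034705/10718 ≈ -24728.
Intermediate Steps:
U(o) = o²
G(z) = z²
k(p) = 6 + 1/(6 + p + p²) (k(p) = 6 + 1/(p + (√(p² + 6))²) = 6 + 1/(p + (√(6 + p²))²) = 6 + 1/(p + (6 + p²)) = 6 + 1/(6 + p + p²))
g(s, O) = -O + (37 + 6*O + 6*O²)/(6 + O + O²) (g(s, O) = (37 + 6*O + 6*O²)/(6 + O + O²) - O = -O + (37 + 6*O + 6*O²)/(6 + O + O²))
-24618 - g(14, -104) = -24618 - (37 - 1*(-104)³ + 5*(-104)²)/(6 - 104 + (-104)²) = -24618 - (37 - 1*(-1124864) + 5*10816)/(6 - 104 + 10816) = -24618 - (37 + 1124864 + 54080)/10718 = -24618 - 1178981/10718 = -265034705/10718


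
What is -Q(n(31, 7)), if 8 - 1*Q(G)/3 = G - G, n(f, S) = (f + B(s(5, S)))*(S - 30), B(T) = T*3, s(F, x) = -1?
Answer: -24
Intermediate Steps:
B(T) = 3*T
n(f, S) = (-30 + S)*(-3 + f) (n(f, S) = (f + 3*(-1))*(S - 30) = (f - 3)*(-30 + S) = (-3 + f)*(-30 + S) = (-30 + S)*(-3 + f))
Q(G) = 24 (Q(G) = 24 - 3*(G - G) = 24 - 3*0 = 24 + 0 = 24)
-Q(n(31, 7)) = -1*24 = -24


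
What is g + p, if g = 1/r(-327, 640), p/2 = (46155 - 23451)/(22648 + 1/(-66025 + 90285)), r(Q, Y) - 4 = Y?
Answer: 236659534667/117946556588 ≈ 2.0065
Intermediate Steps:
r(Q, Y) = 4 + Y
p = 367199360/183146827 (p = 2*((46155 - 23451)/(22648 + 1/(-66025 + 90285))) = 2*(22704/(22648 + 1/24260)) = 2*(22704/(549440481/24260)) = 2*(22704*(24260/549440481)) = 2*(183599680/183146827) = 367199360/183146827 ≈ 2.0049)
g = 1/644 (g = 1/(4 + 640) = 1/644 ≈ 0.0015528)
g + p = 1/644 + 367199360/183146827 = 236659534667/117946556588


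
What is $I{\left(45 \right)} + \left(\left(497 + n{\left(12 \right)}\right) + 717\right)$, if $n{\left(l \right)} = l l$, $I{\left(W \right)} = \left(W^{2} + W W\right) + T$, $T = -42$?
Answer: $5366$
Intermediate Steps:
$I{\left(W \right)} = -42 + 2 W^{2}$ ($I{\left(W \right)} = \left(W^{2} + W W\right) - 42 = \left(W^{2} + W^{2}\right) - 42 = 2 W^{2} - 42 = -42 + 2 W^{2}$)
$n{\left(l \right)} = l^{2}$
$I{\left(45 \right)} + \left(\left(497 + n{\left(12 \right)}\right) + 717\right) = \left(-42 + 2 \cdot 45^{2}\right) + \left(\left(497 + 12^{2}\right) + 717\right) = \left(-42 + 2 \cdot 2025\right) + \left(\left(497 + 144\right) + 717\right) = \left(-42 + 4050\right) + \left(641 + 717\right) = 4008 + 1358 = 5366$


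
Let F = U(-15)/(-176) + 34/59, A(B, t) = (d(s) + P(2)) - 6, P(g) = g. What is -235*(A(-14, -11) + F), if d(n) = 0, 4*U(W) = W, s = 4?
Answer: 33210905/41536 ≈ 799.57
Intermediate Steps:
U(W) = W/4
A(B, t) = -4 (A(B, t) = (0 + 2) - 6 = 2 - 6 = -4)
F = 24821/41536 (F = ((¼)*(-15))/(-176) + 34/59 = -15/4*(-1/176) + 34*(1/59) = 15/704 + 34/59 = 24821/41536 ≈ 0.59758)
-235*(A(-14, -11) + F) = -235*(-4 + 24821/41536) = -235*(-141323/41536) = 33210905/41536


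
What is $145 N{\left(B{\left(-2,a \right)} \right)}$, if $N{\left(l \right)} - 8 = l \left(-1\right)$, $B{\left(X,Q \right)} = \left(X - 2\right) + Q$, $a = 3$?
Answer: $1305$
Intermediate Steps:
$B{\left(X,Q \right)} = -2 + Q + X$ ($B{\left(X,Q \right)} = \left(-2 + X\right) + Q = -2 + Q + X$)
$N{\left(l \right)} = 8 - l$ ($N{\left(l \right)} = 8 + l \left(-1\right) = 8 - l$)
$145 N{\left(B{\left(-2,a \right)} \right)} = 145 \left(8 - \left(-2 + 3 - 2\right)\right) = 145 \left(8 - -1\right) = 145 \left(8 + 1\right) = 145 \cdot 9 = 1305$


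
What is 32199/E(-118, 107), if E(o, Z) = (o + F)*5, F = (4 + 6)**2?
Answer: -10733/30 ≈ -357.77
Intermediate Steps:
F = 100 (F = 10**2 = 100)
E(o, Z) = 500 + 5*o (E(o, Z) = (o + 100)*5 = (100 + o)*5 = 500 + 5*o)
32199/E(-118, 107) = 32199/(500 + 5*(-118)) = 32199/(500 - 590) = 32199/(-90) = 32199*(-1/90) = -10733/30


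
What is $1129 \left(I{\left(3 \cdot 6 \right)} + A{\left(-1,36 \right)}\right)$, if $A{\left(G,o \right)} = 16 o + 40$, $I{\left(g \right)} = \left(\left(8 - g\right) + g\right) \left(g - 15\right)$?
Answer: $722560$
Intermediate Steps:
$I{\left(g \right)} = -120 + 8 g$ ($I{\left(g \right)} = 8 \left(-15 + g\right) = -120 + 8 g$)
$A{\left(G,o \right)} = 40 + 16 o$
$1129 \left(I{\left(3 \cdot 6 \right)} + A{\left(-1,36 \right)}\right) = 1129 \left(\left(-120 + 8 \cdot 3 \cdot 6\right) + \left(40 + 16 \cdot 36\right)\right) = 1129 \left(\left(-120 + 8 \cdot 18\right) + \left(40 + 576\right)\right) = 1129 \left(\left(-120 + 144\right) + 616\right) = 1129 \left(24 + 616\right) = 1129 \cdot 640 = 722560$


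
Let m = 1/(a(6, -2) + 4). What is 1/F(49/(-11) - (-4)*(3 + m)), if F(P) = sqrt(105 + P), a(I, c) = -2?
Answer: sqrt(385)/210 ≈ 0.093435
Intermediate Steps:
m = 1/2 (m = 1/(-2 + 4) = 1/2 ≈ 0.50000)
1/F(49/(-11) - (-4)*(3 + m)) = 1/(sqrt(105 + (49/(-11) - (-4)*(3 + 1/2)))) = 1/(sqrt(105 + (49*(-1/11) - (-4)*7/2))) = 1/(sqrt(105 + (-49/11 - 1*(-14)))) = 1/(sqrt(105 + (-49/11 + 14))) = 1/(sqrt(105 + 105/11)) = 1/(sqrt(1260/11)) = 1/(6*sqrt(385)/11) = sqrt(385)/210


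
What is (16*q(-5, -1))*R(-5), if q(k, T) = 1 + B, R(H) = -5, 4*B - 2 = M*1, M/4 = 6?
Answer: -600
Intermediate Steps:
M = 24 (M = 4*6 = 24)
B = 13/2 (B = ½ + (24*1)/4 = ½ + (¼)*24 = ½ + 6 = 13/2 ≈ 6.5000)
q(k, T) = 15/2 (q(k, T) = 1 + 13/2 = 15/2)
(16*q(-5, -1))*R(-5) = (16*(15/2))*(-5) = 120*(-5) = -600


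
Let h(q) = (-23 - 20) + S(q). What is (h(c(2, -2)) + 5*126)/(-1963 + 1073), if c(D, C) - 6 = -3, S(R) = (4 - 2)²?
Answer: -591/890 ≈ -0.66405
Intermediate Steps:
S(R) = 4 (S(R) = 2² = 4)
c(D, C) = 3 (c(D, C) = 6 - 3 = 3)
h(q) = -39 (h(q) = (-23 - 20) + 4 = -43 + 4 = -39)
(h(c(2, -2)) + 5*126)/(-1963 + 1073) = (-39 + 5*126)/(-1963 + 1073) = (-39 + 630)/(-890) = 591*(-1/890) = -591/890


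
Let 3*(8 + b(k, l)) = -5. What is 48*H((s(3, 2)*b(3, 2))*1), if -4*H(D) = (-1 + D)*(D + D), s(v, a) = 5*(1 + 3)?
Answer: -2705120/3 ≈ -9.0171e+5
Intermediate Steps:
s(v, a) = 20 (s(v, a) = 5*4 = 20)
b(k, l) = -29/3 (b(k, l) = -8 + (1/3)*(-5) = -8 - 5/3 = -29/3)
H(D) = -D*(-1 + D)/2 (H(D) = -(-1 + D)*(D + D)/4 = -(-1 + D)*2*D/4 = -D*(-1 + D)/2)
48*H((s(3, 2)*b(3, 2))*1) = 48*(((20*(-29/3))*1)*(1 - 20*(-29/3))/2) = 48*((-580/3*1)*(1 - (-580)/3)/2) = 48*((1/2)*(-580/3)*(1 - 1*(-580/3))) = 48*((1/2)*(-580/3)*(1 + 580/3)) = 48*((1/2)*(-580/3)*(583/3)) = 48*(-169070/9) = -2705120/3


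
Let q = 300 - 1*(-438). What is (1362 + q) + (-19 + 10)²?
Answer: 2181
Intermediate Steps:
q = 738 (q = 300 + 438 = 738)
(1362 + q) + (-19 + 10)² = (1362 + 738) + (-19 + 10)² = 2100 + (-9)² = 2100 + 81 = 2181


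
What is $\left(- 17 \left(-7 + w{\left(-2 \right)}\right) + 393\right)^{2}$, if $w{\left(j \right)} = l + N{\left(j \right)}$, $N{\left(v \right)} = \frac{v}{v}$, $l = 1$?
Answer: $228484$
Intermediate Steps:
$N{\left(v \right)} = 1$
$w{\left(j \right)} = 2$ ($w{\left(j \right)} = 1 + 1 = 2$)
$\left(- 17 \left(-7 + w{\left(-2 \right)}\right) + 393\right)^{2} = \left(- 17 \left(-7 + 2\right) + 393\right)^{2} = \left(\left(-17\right) \left(-5\right) + 393\right)^{2} = \left(85 + 393\right)^{2} = 478^{2} = 228484$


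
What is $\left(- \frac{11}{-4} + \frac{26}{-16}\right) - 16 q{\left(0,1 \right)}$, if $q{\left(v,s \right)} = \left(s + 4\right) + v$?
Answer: $- \frac{631}{8} \approx -78.875$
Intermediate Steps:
$q{\left(v,s \right)} = 4 + s + v$ ($q{\left(v,s \right)} = \left(4 + s\right) + v = 4 + s + v$)
$\left(- \frac{11}{-4} + \frac{26}{-16}\right) - 16 q{\left(0,1 \right)} = \left(- \frac{11}{-4} + \frac{26}{-16}\right) - 16 \left(4 + 1 + 0\right) = \left(\left(-11\right) \left(- \frac{1}{4}\right) + 26 \left(- \frac{1}{16}\right)\right) - 80 = \left(\frac{11}{4} - \frac{13}{8}\right) - 80 = \frac{9}{8} - 80 = - \frac{631}{8}$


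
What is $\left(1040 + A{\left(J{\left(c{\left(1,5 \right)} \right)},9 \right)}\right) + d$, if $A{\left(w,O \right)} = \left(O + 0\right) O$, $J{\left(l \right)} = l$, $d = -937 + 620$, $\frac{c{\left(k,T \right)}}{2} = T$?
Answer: $804$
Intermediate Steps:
$c{\left(k,T \right)} = 2 T$
$d = -317$
$A{\left(w,O \right)} = O^{2}$ ($A{\left(w,O \right)} = O O = O^{2}$)
$\left(1040 + A{\left(J{\left(c{\left(1,5 \right)} \right)},9 \right)}\right) + d = \left(1040 + 9^{2}\right) - 317 = \left(1040 + 81\right) - 317 = 1121 - 317 = 804$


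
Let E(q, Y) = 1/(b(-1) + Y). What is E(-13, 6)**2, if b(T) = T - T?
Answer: 1/36 ≈ 0.027778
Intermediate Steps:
b(T) = 0
E(q, Y) = 1/Y (E(q, Y) = 1/(0 + Y) = 1/Y)
E(-13, 6)**2 = (1/6)**2 = 1/36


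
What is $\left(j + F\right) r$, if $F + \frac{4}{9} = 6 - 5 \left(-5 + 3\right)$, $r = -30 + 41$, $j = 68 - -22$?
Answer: $\frac{10450}{9} \approx 1161.1$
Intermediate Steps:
$j = 90$ ($j = 68 + 22 = 90$)
$r = 11$
$F = \frac{140}{9}$ ($F = - \frac{4}{9} - \left(-6 + 5 \left(-5 + 3\right)\right) = - \frac{4}{9} + \left(6 - -10\right) = - \frac{4}{9} + \left(6 + 10\right) = - \frac{4}{9} + 16 = \frac{140}{9} \approx 15.556$)
$\left(j + F\right) r = \left(90 + \frac{140}{9}\right) 11 = \frac{950}{9} \cdot 11 = \frac{10450}{9}$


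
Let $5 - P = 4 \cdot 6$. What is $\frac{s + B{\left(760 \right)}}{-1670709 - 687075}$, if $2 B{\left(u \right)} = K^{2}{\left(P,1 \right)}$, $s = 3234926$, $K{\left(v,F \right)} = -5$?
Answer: $- \frac{6469877}{4715568} \approx -1.372$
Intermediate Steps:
$P = -19$ ($P = 5 - 4 \cdot 6 = 5 - 24 = -19$)
$B{\left(u \right)} = \frac{25}{2}$ ($B{\left(u \right)} = \frac{\left(-5\right)^{2}}{2} = \frac{1}{2} \cdot 25 = \frac{25}{2}$)
$\frac{s + B{\left(760 \right)}}{-1670709 - 687075} = \frac{3234926 + \frac{25}{2}}{-1670709 - 687075} = \frac{6469877}{2 \left(-2357784\right)} = \frac{6469877}{2} \left(- \frac{1}{2357784}\right) = - \frac{6469877}{4715568}$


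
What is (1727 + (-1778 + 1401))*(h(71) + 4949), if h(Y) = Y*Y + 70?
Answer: 13581000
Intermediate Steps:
h(Y) = 70 + Y**2 (h(Y) = Y**2 + 70 = 70 + Y**2)
(1727 + (-1778 + 1401))*(h(71) + 4949) = (1727 + (-1778 + 1401))*((70 + 71**2) + 4949) = (1727 - 377)*((70 + 5041) + 4949) = 1350*(5111 + 4949) = 1350*10060 = 13581000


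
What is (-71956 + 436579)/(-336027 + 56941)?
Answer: -364623/279086 ≈ -1.3065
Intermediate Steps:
(-71956 + 436579)/(-336027 + 56941) = 364623/(-279086) = 364623*(-1/279086) = -364623/279086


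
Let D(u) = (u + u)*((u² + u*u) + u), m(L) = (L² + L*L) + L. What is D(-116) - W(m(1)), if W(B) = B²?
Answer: -6216681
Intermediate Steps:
m(L) = L + 2*L² (m(L) = (L² + L²) + L = 2*L² + L = L + 2*L²)
D(u) = 2*u*(u + 2*u²) (D(u) = (2*u)*((u² + u²) + u) = (2*u)*(2*u² + u) = (2*u)*(u + 2*u²) = 2*u*(u + 2*u²))
D(-116) - W(m(1)) = (-116)²*(2 + 4*(-116)) - (1*(1 + 2*1))² = 13456*(2 - 464) - (1*(1 + 2))² = 13456*(-462) - (1*3)² = -6216672 - 1*3² = -6216672 - 1*9 = -6216672 - 9 = -6216681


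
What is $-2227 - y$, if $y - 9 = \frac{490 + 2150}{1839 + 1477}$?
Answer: $- \frac{1854304}{829} \approx -2236.8$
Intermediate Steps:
$y = \frac{8121}{829}$ ($y = 9 + \frac{490 + 2150}{1839 + 1477} = 9 + \frac{2640}{3316} = 9 + 2640 \cdot \frac{1}{3316} = 9 + \frac{660}{829} = \frac{8121}{829} \approx 9.7961$)
$-2227 - y = -2227 - \frac{8121}{829} = - \frac{1854304}{829}$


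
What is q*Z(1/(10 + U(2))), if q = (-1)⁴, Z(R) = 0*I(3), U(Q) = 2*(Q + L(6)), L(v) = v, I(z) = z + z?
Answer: 0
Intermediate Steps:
I(z) = 2*z
U(Q) = 12 + 2*Q (U(Q) = 2*(Q + 6) = 2*(6 + Q) = 12 + 2*Q)
Z(R) = 0 (Z(R) = 0*(2*3) = 0*6 = 0)
q = 1
q*Z(1/(10 + U(2))) = 1*0 = 0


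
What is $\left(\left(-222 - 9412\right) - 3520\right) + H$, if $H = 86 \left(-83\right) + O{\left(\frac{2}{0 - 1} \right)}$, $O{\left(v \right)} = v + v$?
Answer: $-20296$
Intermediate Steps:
$O{\left(v \right)} = 2 v$
$H = -7142$ ($H = 86 \left(-83\right) + 2 \frac{2}{0 - 1} = -7138 + 2 \frac{2}{-1} = -7138 + 2 \cdot 2 \left(-1\right) = -7138 + 2 \left(-2\right) = -7138 - 4 = -7142$)
$\left(\left(-222 - 9412\right) - 3520\right) + H = \left(\left(-222 - 9412\right) - 3520\right) - 7142 = \left(-9634 - 3520\right) - 7142 = -13154 - 7142 = -20296$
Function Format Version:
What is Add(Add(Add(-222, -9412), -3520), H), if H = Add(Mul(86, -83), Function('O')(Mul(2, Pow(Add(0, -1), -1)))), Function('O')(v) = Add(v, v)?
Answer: -20296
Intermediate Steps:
Function('O')(v) = Mul(2, v)
H = -7142 (H = Add(Mul(86, -83), Mul(2, Mul(2, Pow(Add(0, -1), -1)))) = Add(-7138, Mul(2, Mul(2, Pow(-1, -1)))) = Add(-7138, Mul(2, Mul(2, -1))) = Add(-7138, Mul(2, -2)) = Add(-7138, -4) = -7142)
Add(Add(Add(-222, -9412), -3520), H) = Add(Add(Add(-222, -9412), -3520), -7142) = Add(Add(-9634, -3520), -7142) = Add(-13154, -7142) = -20296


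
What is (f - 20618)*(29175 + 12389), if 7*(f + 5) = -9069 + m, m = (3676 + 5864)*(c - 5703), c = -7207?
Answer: -5125457594120/7 ≈ -7.3221e+11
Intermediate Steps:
m = -123161400 (m = (3676 + 5864)*(-7207 - 5703) = 9540*(-12910) = -123161400)
f = -123170504/7 (f = -5 + (-9069 - 123161400)/7 = -5 + (⅐)*(-123170469) = -5 - 123170469/7 = -123170504/7 ≈ -1.7596e+7)
(f - 20618)*(29175 + 12389) = (-123170504/7 - 20618)*(29175 + 12389) = -123314830/7*41564 = -5125457594120/7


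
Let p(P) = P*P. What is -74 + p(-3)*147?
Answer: 1249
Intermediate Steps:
p(P) = P²
-74 + p(-3)*147 = -74 + (-3)²*147 = -74 + 9*147 = -74 + 1323 = 1249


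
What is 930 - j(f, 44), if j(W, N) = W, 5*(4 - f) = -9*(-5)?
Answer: 935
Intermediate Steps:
f = -5 (f = 4 - (-9)*(-5)/5 = 4 - 1/5*45 = 4 - 9 = -5)
930 - j(f, 44) = 930 - 1*(-5) = 930 + 5 = 935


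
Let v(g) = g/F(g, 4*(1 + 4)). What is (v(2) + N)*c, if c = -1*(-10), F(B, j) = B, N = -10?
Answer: -90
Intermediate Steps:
c = 10
v(g) = 1 (v(g) = g/g = 1)
(v(2) + N)*c = (1 - 10)*10 = -9*10 = -90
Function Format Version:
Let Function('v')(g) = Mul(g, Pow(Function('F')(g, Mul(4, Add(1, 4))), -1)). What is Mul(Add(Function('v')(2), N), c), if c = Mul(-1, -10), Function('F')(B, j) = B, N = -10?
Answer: -90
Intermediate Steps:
c = 10
Function('v')(g) = 1 (Function('v')(g) = Mul(g, Pow(g, -1)) = 1)
Mul(Add(Function('v')(2), N), c) = Mul(Add(1, -10), 10) = Mul(-9, 10) = -90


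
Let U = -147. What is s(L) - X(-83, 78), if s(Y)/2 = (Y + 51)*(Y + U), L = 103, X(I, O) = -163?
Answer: -13389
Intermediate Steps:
s(Y) = 2*(-147 + Y)*(51 + Y) (s(Y) = 2*((Y + 51)*(Y - 147)) = 2*((51 + Y)*(-147 + Y)) = 2*((-147 + Y)*(51 + Y)) = 2*(-147 + Y)*(51 + Y))
s(L) - X(-83, 78) = (-14994 - 192*103 + 2*103²) - 1*(-163) = (-14994 - 19776 + 2*10609) + 163 = (-14994 - 19776 + 21218) + 163 = -13552 + 163 = -13389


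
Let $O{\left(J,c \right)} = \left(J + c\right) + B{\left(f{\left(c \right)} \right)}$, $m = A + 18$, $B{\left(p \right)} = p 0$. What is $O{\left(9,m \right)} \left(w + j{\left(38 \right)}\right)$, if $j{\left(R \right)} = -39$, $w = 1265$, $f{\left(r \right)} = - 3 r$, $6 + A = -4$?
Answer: $20842$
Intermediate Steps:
$A = -10$ ($A = -6 - 4 = -10$)
$B{\left(p \right)} = 0$
$m = 8$ ($m = -10 + 18 = 8$)
$O{\left(J,c \right)} = J + c$ ($O{\left(J,c \right)} = \left(J + c\right) + 0 = J + c$)
$O{\left(9,m \right)} \left(w + j{\left(38 \right)}\right) = \left(9 + 8\right) \left(1265 - 39\right) = 17 \cdot 1226 = 20842$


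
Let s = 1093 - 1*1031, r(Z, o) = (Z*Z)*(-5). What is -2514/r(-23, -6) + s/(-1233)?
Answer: 2935772/3261285 ≈ 0.90019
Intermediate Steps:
r(Z, o) = -5*Z**2 (r(Z, o) = Z**2*(-5) = -5*Z**2)
s = 62 (s = 1093 - 1031 = 62)
-2514/r(-23, -6) + s/(-1233) = -2514/((-5*(-23)**2)) + 62/(-1233) = -2514/((-5*529)) + 62*(-1/1233) = -2514/(-2645) - 62/1233 = -2514*(-1/2645) - 62/1233 = 2514/2645 - 62/1233 = 2935772/3261285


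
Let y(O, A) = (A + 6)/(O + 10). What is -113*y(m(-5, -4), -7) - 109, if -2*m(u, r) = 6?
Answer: -650/7 ≈ -92.857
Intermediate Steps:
m(u, r) = -3 (m(u, r) = -1/2*6 = -3)
y(O, A) = (6 + A)/(10 + O)
-113*y(m(-5, -4), -7) - 109 = -113*(6 - 7)/(10 - 3) - 109 = -113*(-1)/7 - 109 = -113*(-1/7) - 109 = 113/7 - 109 = -650/7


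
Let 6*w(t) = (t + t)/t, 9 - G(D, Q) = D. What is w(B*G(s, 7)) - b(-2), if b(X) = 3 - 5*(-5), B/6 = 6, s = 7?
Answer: -83/3 ≈ -27.667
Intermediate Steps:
B = 36 (B = 6*6 = 36)
G(D, Q) = 9 - D
b(X) = 28 (b(X) = 3 + 25 = 28)
w(t) = ⅓ (w(t) = ((t + t)/t)/6 = ((2*t)/t)/6 = (⅙)*2 = ⅓)
w(B*G(s, 7)) - b(-2) = ⅓ - 1*28 = ⅓ - 28 = -83/3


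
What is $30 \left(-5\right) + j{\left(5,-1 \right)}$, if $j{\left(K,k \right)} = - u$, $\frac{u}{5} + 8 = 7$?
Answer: $-145$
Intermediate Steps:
$u = -5$ ($u = -40 + 5 \cdot 7 = -40 + 35 = -5$)
$j{\left(K,k \right)} = 5$ ($j{\left(K,k \right)} = \left(-1\right) \left(-5\right) = 5$)
$30 \left(-5\right) + j{\left(5,-1 \right)} = 30 \left(-5\right) + 5 = -150 + 5 = -145$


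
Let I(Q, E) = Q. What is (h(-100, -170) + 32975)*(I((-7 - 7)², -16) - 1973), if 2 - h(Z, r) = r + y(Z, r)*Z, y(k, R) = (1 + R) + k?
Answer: -11100919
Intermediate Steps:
y(k, R) = 1 + R + k
h(Z, r) = 2 - r - Z*(1 + Z + r) (h(Z, r) = 2 - (r + (1 + r + Z)*Z) = 2 - (r + (1 + Z + r)*Z) = 2 - (r + Z*(1 + Z + r)) = 2 + (-r - Z*(1 + Z + r)) = 2 - r - Z*(1 + Z + r))
(h(-100, -170) + 32975)*(I((-7 - 7)², -16) - 1973) = ((2 - 1*(-170) - 1*(-100)*(1 - 100 - 170)) + 32975)*((-7 - 7)² - 1973) = ((2 + 170 - 1*(-100)*(-269)) + 32975)*((-14)² - 1973) = ((2 + 170 - 26900) + 32975)*(196 - 1973) = (-26728 + 32975)*(-1777) = 6247*(-1777) = -11100919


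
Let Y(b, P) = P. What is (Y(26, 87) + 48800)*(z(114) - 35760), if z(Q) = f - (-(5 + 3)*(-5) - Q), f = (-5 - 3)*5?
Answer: -1746536962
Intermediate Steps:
f = -40 (f = -8*5 = -40)
z(Q) = -80 + Q (z(Q) = -40 - (-(5 + 3)*(-5) - Q) = -40 - (-8*(-5) - Q) = -40 - (-1*(-40) - Q) = -40 - (40 - Q) = -40 + (-40 + Q) = -80 + Q)
(Y(26, 87) + 48800)*(z(114) - 35760) = (87 + 48800)*((-80 + 114) - 35760) = 48887*(34 - 35760) = 48887*(-35726) = -1746536962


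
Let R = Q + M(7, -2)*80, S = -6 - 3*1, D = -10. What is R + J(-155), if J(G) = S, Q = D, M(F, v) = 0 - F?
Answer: -579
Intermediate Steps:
M(F, v) = -F
Q = -10
S = -9 (S = -6 - 3 = -9)
J(G) = -9
R = -570 (R = -10 - 1*7*80 = -10 - 7*80 = -10 - 560 = -570)
R + J(-155) = -570 - 9 = -579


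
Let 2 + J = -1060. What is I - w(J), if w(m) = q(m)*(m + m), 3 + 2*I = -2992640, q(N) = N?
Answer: -7504019/2 ≈ -3.7520e+6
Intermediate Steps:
J = -1062 (J = -2 - 1060 = -1062)
I = -2992643/2 (I = -3/2 + (1/2)*(-2992640) = -3/2 - 1496320 = -2992643/2 ≈ -1.4963e+6)
w(m) = 2*m**2 (w(m) = m*(m + m) = m*(2*m) = 2*m**2)
I - w(J) = -2992643/2 - 2*(-1062)**2 = -2992643/2 - 2*1127844 = -2992643/2 - 1*2255688 = -2992643/2 - 2255688 = -7504019/2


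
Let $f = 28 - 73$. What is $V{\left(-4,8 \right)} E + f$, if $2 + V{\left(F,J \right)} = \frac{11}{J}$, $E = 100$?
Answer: $- \frac{215}{2} \approx -107.5$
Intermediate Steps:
$V{\left(F,J \right)} = -2 + \frac{11}{J}$
$f = -45$ ($f = 28 - 73 = -45$)
$V{\left(-4,8 \right)} E + f = \left(-2 + \frac{11}{8}\right) 100 - 45 = \left(- \frac{5}{8}\right) 100 - 45 = - \frac{125}{2} - 45 = - \frac{215}{2}$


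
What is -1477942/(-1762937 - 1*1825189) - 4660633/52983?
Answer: -2774105440462/31684946643 ≈ -87.553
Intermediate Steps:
-1477942/(-1762937 - 1*1825189) - 4660633/52983 = -1477942/(-1762937 - 1825189) - 4660633*1/52983 = -1477942/(-3588126) - 4660633/52983 = -1477942*(-1/3588126) - 4660633/52983 = 738971/1794063 - 4660633/52983 = -2774105440462/31684946643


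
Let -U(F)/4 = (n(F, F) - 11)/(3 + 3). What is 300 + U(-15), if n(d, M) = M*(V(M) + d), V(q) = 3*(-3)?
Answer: 202/3 ≈ 67.333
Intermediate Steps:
V(q) = -9
n(d, M) = M*(-9 + d)
U(F) = 22/3 - 2*F*(-9 + F)/3 (U(F) = -4*(F*(-9 + F) - 11)/(3 + 3) = -4*(-11 + F*(-9 + F))/6 = -4*(-11/6 + F*(-9 + F)/6) = 22/3 - 2*F*(-9 + F)/3)
300 + U(-15) = 300 + (22/3 - 2/3*(-15)*(-9 - 15)) = 300 + (22/3 - 2/3*(-15)*(-24)) = 300 + (22/3 - 240) = 300 - 698/3 = 202/3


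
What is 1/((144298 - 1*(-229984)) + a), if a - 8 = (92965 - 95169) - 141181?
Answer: 1/230905 ≈ 4.3308e-6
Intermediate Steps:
a = -143377 (a = 8 + ((92965 - 95169) - 141181) = 8 + (-2204 - 141181) = 8 - 143385 = -143377)
1/((144298 - 1*(-229984)) + a) = 1/((144298 - 1*(-229984)) - 143377) = 1/((144298 + 229984) - 143377) = 1/(374282 - 143377) = 1/230905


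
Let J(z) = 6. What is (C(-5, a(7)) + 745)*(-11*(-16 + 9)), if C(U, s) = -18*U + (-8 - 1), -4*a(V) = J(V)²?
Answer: 63602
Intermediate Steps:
a(V) = -9 (a(V) = -¼*6² = -¼*36 = -9)
C(U, s) = -9 - 18*U (C(U, s) = -18*U - 9 = -9 - 18*U)
(C(-5, a(7)) + 745)*(-11*(-16 + 9)) = ((-9 - 18*(-5)) + 745)*(-11*(-16 + 9)) = ((-9 + 90) + 745)*(-11*(-7)) = (81 + 745)*77 = 826*77 = 63602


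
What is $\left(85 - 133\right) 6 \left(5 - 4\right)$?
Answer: $-288$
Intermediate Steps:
$\left(85 - 133\right) 6 \left(5 - 4\right) = - 48 \cdot 6 \cdot 1 = \left(-48\right) 6 = -288$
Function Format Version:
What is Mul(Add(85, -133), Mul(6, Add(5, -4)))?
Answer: -288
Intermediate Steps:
Mul(Add(85, -133), Mul(6, Add(5, -4))) = Mul(-48, Mul(6, 1)) = Mul(-48, 6) = -288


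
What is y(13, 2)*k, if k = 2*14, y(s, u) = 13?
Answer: 364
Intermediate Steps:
k = 28
y(13, 2)*k = 13*28 = 364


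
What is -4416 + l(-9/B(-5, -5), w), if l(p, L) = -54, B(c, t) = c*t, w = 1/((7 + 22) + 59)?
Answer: -4470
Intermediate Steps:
w = 1/88 (w = 1/(29 + 59) = 1/88 ≈ 0.011364)
-4416 + l(-9/B(-5, -5), w) = -4416 - 54 = -4470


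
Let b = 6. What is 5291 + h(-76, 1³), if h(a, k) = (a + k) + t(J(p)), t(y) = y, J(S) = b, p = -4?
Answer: 5222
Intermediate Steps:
J(S) = 6
h(a, k) = 6 + a + k (h(a, k) = (a + k) + 6 = 6 + a + k)
5291 + h(-76, 1³) = 5291 + (6 - 76 + 1³) = 5291 + (6 - 76 + 1) = 5291 - 69 = 5222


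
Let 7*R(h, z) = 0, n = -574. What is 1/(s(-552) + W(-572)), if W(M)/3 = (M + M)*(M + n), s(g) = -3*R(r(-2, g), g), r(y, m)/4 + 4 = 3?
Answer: 1/3933072 ≈ 2.5425e-7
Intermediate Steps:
r(y, m) = -4 (r(y, m) = -16 + 4*3 = -16 + 12 = -4)
R(h, z) = 0 (R(h, z) = (1/7)*0 = 0)
s(g) = 0 (s(g) = -3*0 = 0)
W(M) = 6*M*(-574 + M) (W(M) = 3*((M + M)*(M - 574)) = 3*((2*M)*(-574 + M)) = 3*(2*M*(-574 + M)) = 6*M*(-574 + M))
1/(s(-552) + W(-572)) = 1/(0 + 6*(-572)*(-574 - 572)) = 1/(0 + 6*(-572)*(-1146)) = 1/(0 + 3933072) = 1/3933072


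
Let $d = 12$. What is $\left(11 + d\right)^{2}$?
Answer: $529$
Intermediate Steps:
$\left(11 + d\right)^{2} = \left(11 + 12\right)^{2} = 23^{2} = 529$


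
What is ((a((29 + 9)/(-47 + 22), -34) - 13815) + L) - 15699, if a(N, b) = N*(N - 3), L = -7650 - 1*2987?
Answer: -25090081/625 ≈ -40144.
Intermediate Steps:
L = -10637 (L = -7650 - 2987 = -10637)
a(N, b) = N*(-3 + N)
((a((29 + 9)/(-47 + 22), -34) - 13815) + L) - 15699 = ((((29 + 9)/(-47 + 22))*(-3 + (29 + 9)/(-47 + 22)) - 13815) - 10637) - 15699 = (((38/(-25))*(-3 + 38/(-25)) - 13815) - 10637) - 15699 = (((38*(-1/25))*(-3 + 38*(-1/25)) - 13815) - 10637) - 15699 = ((-38*(-3 - 38/25)/25 - 13815) - 10637) - 15699 = ((-38/25*(-113/25) - 13815) - 10637) - 15699 = ((4294/625 - 13815) - 10637) - 15699 = (-8630081/625 - 10637) - 15699 = -15278206/625 - 15699 = -25090081/625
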